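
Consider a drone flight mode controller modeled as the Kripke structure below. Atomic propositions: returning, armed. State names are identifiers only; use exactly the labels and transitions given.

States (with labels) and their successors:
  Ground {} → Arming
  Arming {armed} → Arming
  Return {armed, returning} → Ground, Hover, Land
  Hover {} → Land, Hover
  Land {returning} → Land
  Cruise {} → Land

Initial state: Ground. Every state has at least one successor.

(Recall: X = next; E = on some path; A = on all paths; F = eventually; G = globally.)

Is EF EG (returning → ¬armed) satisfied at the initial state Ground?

Yes

States satisfying EG (returning → ¬armed): {Ground, Arming, Hover, Land, Cruise}.
States satisfying EF EG (returning → ¬armed): {Ground, Arming, Return, Hover, Land, Cruise}.
Some path from Ground reaches a state where EG (returning → ¬armed) holds.
Ground ∈ Sat(EF EG (returning → ¬armed)).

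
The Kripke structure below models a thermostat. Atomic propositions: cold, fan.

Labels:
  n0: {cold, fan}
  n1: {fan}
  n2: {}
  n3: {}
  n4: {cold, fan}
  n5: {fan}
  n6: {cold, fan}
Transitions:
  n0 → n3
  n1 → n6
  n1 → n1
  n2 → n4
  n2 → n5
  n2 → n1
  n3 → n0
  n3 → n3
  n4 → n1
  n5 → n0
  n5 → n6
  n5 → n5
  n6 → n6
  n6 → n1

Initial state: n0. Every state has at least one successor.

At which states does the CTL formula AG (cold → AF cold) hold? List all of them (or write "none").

{n0, n1, n2, n3, n4, n5, n6}

States satisfying cold → AF cold: {n0, n1, n2, n3, n4, n5, n6}.
States satisfying AG (cold → AF cold): {n0, n1, n2, n3, n4, n5, n6}.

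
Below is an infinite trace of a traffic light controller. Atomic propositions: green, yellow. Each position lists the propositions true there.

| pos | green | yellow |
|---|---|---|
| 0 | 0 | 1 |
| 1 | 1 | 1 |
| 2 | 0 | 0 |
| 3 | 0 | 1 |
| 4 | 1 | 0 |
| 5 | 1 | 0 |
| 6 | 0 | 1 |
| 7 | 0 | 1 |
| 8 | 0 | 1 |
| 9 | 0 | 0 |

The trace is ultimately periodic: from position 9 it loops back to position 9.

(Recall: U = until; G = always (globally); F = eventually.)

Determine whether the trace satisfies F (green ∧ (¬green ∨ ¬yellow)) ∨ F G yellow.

green ∧ (¬green ∨ ¬yellow) holds at position 4, which is reachable from 0, so F (green ∧ (¬green ∨ ¬yellow)) holds.
G yellow is false at every position 0..9, so it never becomes true and F G yellow fails.
At position 0: F (green ∧ (¬green ∨ ¬yellow)) is true; F G yellow is false; so F (green ∧ (¬green ∨ ¬yellow)) ∨ F G yellow is true.

Satisfied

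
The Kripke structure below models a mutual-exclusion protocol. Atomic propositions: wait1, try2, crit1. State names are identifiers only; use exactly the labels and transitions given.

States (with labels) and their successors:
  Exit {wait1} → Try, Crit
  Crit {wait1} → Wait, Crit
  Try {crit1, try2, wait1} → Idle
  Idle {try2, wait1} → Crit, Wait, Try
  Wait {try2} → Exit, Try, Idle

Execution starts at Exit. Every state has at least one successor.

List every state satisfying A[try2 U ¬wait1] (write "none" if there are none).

{Wait}

States satisfying try2: {Try, Idle, Wait}.
States satisfying ¬wait1: {Wait}.
States satisfying A[try2 U ¬wait1]: {Wait}.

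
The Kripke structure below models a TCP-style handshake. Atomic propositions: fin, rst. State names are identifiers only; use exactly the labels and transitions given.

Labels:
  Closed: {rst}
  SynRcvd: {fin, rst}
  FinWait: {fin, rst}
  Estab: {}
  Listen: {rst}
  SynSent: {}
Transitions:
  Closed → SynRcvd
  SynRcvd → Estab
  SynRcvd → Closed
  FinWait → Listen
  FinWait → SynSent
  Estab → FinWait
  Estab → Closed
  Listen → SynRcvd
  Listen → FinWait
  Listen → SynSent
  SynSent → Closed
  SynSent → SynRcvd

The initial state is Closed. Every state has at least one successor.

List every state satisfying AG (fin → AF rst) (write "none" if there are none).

{Closed, SynRcvd, FinWait, Estab, Listen, SynSent}

States satisfying fin → AF rst: {Closed, SynRcvd, FinWait, Estab, Listen, SynSent}.
States satisfying AG (fin → AF rst): {Closed, SynRcvd, FinWait, Estab, Listen, SynSent}.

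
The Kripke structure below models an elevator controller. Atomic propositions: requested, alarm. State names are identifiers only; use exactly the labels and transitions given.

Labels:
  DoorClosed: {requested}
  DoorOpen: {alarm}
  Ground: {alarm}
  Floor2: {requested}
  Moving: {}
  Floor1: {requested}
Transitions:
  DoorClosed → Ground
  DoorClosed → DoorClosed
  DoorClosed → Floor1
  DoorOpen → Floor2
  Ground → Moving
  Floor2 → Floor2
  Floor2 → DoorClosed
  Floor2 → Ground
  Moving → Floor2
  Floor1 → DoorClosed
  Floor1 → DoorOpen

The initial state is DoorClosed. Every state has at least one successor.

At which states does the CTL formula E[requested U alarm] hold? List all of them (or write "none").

{DoorClosed, DoorOpen, Ground, Floor2, Floor1}

States satisfying requested: {DoorClosed, Floor2, Floor1}.
States satisfying alarm: {DoorOpen, Ground}.
States satisfying E[requested U alarm]: {DoorClosed, DoorOpen, Ground, Floor2, Floor1}.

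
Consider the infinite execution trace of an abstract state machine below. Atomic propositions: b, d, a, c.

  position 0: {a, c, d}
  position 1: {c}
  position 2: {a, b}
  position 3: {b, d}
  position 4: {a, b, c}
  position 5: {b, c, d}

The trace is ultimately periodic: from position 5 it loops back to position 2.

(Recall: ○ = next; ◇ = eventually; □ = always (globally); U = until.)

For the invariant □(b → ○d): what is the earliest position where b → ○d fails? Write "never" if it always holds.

Check b → ○d at each position in order: 0 ✓, 1 ✓, 2 ✓.
At position 3 the labels are {b, d} and the next position 4 has {a, b, c}, so b → ○d is false there. This is the first violation.

3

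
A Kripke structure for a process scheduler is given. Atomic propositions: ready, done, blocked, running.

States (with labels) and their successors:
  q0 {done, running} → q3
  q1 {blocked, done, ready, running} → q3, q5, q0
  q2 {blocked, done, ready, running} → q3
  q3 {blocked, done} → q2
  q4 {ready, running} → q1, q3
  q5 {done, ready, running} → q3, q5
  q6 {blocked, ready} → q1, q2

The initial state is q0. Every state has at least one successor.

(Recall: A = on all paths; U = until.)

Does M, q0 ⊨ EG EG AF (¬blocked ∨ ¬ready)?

Satisfied

States satisfying EG AF (¬blocked ∨ ¬ready): {q0, q1, q2, q3, q4, q5, q6}.
States satisfying EG EG AF (¬blocked ∨ ¬ready): {q0, q1, q2, q3, q4, q5, q6}.
q0 ∈ Sat(EG EG AF (¬blocked ∨ ¬ready)).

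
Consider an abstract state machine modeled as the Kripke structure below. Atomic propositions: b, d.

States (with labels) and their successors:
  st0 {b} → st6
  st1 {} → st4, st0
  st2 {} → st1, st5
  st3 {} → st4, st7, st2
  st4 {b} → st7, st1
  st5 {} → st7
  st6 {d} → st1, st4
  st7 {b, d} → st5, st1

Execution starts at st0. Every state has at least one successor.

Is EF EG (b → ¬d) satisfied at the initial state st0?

States satisfying EG (b → ¬d): {st0, st1, st2, st3, st4, st6}.
States satisfying EF EG (b → ¬d): {st0, st1, st2, st3, st4, st5, st6, st7}.
Some path from st0 reaches a state where EG (b → ¬d) holds.
st0 ∈ Sat(EF EG (b → ¬d)).

Holds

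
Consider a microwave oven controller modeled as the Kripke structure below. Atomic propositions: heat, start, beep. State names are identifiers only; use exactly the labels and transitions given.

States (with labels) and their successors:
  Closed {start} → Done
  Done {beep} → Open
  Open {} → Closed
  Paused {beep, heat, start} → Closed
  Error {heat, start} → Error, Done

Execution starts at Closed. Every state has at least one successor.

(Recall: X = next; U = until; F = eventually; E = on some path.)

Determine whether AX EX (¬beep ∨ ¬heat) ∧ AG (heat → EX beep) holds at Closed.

States satisfying EX (¬beep ∨ ¬heat): {Closed, Done, Open, Paused, Error}.
States satisfying AX EX (¬beep ∨ ¬heat): {Closed, Done, Open, Paused, Error}.
States satisfying heat → EX beep: {Closed, Done, Open, Error}.
States satisfying AG (heat → EX beep): {Closed, Done, Open, Error}.
States satisfying AX EX (¬beep ∨ ¬heat) ∧ AG (heat → EX beep): {Closed, Done, Open, Error}.
Closed ∈ Sat(AX EX (¬beep ∨ ¬heat) ∧ AG (heat → EX beep)).

Satisfied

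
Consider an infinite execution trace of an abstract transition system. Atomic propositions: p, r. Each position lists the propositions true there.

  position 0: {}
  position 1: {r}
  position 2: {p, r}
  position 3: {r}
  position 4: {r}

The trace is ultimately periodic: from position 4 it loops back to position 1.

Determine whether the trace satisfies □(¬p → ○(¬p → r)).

¬p → ○(¬p → r) holds at every position 0..4, and those are all positions ever visited, so □(¬p → ○(¬p → r)) holds.
Positions where ¬p holds: 0, 1, 3, 4.
Check ○(¬p → r) at each: 0→ok, 1→ok, 3→ok, 4→ok.

Satisfied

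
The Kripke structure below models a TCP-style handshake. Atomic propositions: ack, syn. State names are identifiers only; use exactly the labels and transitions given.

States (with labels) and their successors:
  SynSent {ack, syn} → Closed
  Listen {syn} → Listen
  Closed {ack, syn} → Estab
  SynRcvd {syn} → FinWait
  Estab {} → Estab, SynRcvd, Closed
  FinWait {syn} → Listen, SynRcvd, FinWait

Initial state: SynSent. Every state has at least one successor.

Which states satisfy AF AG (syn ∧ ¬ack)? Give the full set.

{Listen, SynRcvd, FinWait}

States satisfying AG (syn ∧ ¬ack): {Listen, SynRcvd, FinWait}.
States satisfying AF AG (syn ∧ ¬ack): {Listen, SynRcvd, FinWait}.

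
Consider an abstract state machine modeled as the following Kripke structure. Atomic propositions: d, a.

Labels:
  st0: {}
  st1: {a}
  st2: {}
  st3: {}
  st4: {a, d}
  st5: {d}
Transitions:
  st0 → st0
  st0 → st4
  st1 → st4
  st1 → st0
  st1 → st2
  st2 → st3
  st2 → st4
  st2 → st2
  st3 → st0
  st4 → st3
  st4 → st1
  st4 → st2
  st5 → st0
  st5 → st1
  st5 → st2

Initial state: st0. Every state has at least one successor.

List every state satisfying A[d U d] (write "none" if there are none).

{st4, st5}

States satisfying d: {st4, st5}.
States satisfying A[d U d]: {st4, st5}.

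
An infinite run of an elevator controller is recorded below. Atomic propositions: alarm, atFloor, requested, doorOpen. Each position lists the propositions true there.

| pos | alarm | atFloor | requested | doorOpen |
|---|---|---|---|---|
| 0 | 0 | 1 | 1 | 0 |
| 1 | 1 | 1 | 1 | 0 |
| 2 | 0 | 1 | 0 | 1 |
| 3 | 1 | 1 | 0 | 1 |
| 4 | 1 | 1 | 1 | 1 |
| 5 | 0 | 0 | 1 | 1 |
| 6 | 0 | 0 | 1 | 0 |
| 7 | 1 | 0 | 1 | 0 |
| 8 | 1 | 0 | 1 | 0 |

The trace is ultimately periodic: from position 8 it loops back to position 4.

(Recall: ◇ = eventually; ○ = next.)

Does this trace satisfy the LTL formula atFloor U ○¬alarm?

Walking from position 0: ○¬alarm first holds at position 1, and atFloor holds at every earlier position along the way, so atFloor U ○¬alarm holds.

Satisfied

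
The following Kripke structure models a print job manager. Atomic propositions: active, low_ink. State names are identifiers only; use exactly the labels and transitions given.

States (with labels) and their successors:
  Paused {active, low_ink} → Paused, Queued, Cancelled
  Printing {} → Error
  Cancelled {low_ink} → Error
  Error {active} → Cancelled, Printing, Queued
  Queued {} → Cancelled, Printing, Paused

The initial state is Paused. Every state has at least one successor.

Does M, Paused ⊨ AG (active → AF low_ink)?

States satisfying active → AF low_ink: {Paused, Printing, Cancelled, Queued}.
States satisfying AG (active → AF low_ink): ∅.
Error is reachable from Paused and violates active → AF low_ink, so AG fails at Paused.
Paused ∉ Sat(AG (active → AF low_ink)).

No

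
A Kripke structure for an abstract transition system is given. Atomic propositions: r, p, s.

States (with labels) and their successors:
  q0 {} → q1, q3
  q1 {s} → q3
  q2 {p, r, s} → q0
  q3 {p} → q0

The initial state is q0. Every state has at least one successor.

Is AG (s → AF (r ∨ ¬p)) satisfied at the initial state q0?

Yes

States satisfying s → AF (r ∨ ¬p): {q0, q1, q2, q3}.
States satisfying AG (s → AF (r ∨ ¬p)): {q0, q1, q2, q3}.
Every state reachable from q0 satisfies s → AF (r ∨ ¬p).
q0 ∈ Sat(AG (s → AF (r ∨ ¬p))).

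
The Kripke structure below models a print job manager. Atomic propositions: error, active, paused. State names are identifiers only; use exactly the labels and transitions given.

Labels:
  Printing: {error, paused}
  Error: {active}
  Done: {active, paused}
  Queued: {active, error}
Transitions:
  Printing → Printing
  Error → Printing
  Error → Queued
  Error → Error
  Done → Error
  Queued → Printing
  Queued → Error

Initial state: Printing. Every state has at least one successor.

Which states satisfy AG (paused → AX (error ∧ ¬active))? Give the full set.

{Printing, Error, Queued}

States satisfying paused → AX (error ∧ ¬active): {Printing, Error, Queued}.
States satisfying AG (paused → AX (error ∧ ¬active)): {Printing, Error, Queued}.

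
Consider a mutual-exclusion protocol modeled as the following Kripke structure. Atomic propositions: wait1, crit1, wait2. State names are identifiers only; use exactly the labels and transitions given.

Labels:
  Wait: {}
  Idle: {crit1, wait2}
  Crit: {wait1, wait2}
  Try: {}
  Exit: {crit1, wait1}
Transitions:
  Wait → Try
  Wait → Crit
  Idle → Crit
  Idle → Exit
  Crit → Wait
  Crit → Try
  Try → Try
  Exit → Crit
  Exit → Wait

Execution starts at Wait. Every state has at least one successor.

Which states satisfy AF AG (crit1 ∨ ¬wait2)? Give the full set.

{Try}

States satisfying AG (crit1 ∨ ¬wait2): {Try}.
States satisfying AF AG (crit1 ∨ ¬wait2): {Try}.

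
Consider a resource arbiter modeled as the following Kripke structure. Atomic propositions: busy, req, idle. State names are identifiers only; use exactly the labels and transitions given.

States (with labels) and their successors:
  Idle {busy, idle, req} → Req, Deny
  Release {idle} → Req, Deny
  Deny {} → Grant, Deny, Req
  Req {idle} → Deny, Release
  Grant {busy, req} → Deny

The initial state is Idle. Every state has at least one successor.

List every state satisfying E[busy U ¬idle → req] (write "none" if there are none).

{Idle, Release, Req, Grant}

States satisfying busy: {Idle, Grant}.
States satisfying ¬idle → req: {Idle, Release, Req, Grant}.
States satisfying E[busy U ¬idle → req]: {Idle, Release, Req, Grant}.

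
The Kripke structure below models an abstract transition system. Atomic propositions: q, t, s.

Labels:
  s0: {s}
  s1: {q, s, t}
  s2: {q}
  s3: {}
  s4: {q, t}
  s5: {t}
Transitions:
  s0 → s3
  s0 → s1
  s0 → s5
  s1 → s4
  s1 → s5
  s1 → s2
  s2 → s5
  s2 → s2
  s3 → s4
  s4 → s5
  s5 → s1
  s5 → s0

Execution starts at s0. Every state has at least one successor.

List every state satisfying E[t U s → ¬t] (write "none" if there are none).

{s0, s1, s2, s3, s4, s5}

States satisfying t: {s1, s4, s5}.
States satisfying s → ¬t: {s0, s2, s3, s4, s5}.
States satisfying E[t U s → ¬t]: {s0, s1, s2, s3, s4, s5}.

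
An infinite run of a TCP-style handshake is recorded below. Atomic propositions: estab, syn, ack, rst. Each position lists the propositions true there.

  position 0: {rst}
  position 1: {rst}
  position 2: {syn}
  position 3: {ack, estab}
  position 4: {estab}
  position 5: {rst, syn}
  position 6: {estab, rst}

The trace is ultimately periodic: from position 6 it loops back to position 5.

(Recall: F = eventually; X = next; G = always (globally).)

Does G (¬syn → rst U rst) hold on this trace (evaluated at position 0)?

Does not hold

¬syn → rst U rst must hold at every position from 0 onward. It fails at position 3, so G (¬syn → rst U rst) is false.
Positions where ¬syn holds: 0, 1, 3, 4, 6.
Check rst U rst at each: 0→ok, 1→ok, 3→fails, 4→fails, 6→ok.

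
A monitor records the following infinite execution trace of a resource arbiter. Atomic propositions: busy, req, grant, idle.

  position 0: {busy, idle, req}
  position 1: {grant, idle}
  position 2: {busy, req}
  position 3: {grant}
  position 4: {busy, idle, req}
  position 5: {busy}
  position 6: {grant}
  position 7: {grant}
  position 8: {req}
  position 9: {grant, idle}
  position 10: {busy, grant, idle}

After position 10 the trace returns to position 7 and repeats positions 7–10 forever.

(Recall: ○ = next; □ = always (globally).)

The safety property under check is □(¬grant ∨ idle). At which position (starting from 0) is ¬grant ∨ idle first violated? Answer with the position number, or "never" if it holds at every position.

3

Check ¬grant ∨ idle at each position in order: 0 ✓, 1 ✓, 2 ✓.
At position 3 the labels are {grant}, so ¬grant ∨ idle is false there. This is the first violation.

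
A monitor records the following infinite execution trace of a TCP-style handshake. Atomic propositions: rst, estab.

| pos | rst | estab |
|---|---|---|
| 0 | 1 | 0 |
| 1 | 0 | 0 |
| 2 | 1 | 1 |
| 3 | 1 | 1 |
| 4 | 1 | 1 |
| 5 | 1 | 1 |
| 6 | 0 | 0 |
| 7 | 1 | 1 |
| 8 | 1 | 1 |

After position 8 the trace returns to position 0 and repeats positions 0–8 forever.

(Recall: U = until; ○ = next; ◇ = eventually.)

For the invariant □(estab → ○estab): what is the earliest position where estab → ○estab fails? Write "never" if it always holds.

Check estab → ○estab at each position in order: 0 ✓, 1 ✓, 2 ✓, 3 ✓, 4 ✓.
At position 5 the labels are {estab, rst} and the next position 6 has {}, so estab → ○estab is false there. This is the first violation.

5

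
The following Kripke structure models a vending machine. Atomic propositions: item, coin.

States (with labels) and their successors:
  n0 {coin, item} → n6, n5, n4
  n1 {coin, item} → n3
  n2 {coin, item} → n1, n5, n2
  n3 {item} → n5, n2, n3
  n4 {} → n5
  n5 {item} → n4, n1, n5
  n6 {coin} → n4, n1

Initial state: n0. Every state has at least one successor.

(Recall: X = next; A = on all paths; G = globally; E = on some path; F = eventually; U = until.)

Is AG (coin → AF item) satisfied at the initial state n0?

Satisfied

States satisfying coin → AF item: {n0, n1, n2, n3, n4, n5, n6}.
States satisfying AG (coin → AF item): {n0, n1, n2, n3, n4, n5, n6}.
Every state reachable from n0 satisfies coin → AF item.
n0 ∈ Sat(AG (coin → AF item)).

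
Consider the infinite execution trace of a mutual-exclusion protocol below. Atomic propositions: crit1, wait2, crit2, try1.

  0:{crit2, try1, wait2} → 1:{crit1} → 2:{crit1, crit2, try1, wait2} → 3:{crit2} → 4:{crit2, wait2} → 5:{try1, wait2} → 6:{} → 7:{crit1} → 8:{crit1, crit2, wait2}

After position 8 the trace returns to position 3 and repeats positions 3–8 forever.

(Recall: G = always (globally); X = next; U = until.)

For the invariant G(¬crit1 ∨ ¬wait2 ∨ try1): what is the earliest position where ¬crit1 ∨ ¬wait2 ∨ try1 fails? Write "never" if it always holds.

Check ¬crit1 ∨ ¬wait2 ∨ try1 at each position in order: 0 ✓, 1 ✓, 2 ✓, 3 ✓, 4 ✓, 5 ✓, 6 ✓, 7 ✓.
At position 8 the labels are {crit1, crit2, wait2}, so ¬crit1 ∨ ¬wait2 ∨ try1 is false there. This is the first violation.

8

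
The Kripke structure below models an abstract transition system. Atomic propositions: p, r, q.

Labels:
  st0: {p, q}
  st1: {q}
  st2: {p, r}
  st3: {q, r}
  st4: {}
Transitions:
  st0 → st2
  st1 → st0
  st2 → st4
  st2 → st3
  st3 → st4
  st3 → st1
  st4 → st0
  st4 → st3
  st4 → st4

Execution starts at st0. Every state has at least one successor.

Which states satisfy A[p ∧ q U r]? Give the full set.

{st0, st2, st3}

States satisfying p ∧ q: {st0}.
States satisfying r: {st2, st3}.
States satisfying A[p ∧ q U r]: {st0, st2, st3}.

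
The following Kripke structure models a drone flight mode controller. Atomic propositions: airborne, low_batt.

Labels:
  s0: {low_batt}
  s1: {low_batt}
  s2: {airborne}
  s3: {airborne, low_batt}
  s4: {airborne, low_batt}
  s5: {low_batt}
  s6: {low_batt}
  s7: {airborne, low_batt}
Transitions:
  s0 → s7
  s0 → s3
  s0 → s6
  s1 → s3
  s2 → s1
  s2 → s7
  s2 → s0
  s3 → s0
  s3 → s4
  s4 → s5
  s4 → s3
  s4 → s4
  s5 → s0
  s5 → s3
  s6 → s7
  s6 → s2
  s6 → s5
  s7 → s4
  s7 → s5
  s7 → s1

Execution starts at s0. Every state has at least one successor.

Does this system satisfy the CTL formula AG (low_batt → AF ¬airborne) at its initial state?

States satisfying low_batt → AF ¬airborne: {s0, s1, s2, s5, s6}.
States satisfying AG (low_batt → AF ¬airborne): ∅.
s3 is reachable from s0 and violates low_batt → AF ¬airborne, so AG fails at s0.
s0 ∉ Sat(AG (low_batt → AF ¬airborne)).

Does not hold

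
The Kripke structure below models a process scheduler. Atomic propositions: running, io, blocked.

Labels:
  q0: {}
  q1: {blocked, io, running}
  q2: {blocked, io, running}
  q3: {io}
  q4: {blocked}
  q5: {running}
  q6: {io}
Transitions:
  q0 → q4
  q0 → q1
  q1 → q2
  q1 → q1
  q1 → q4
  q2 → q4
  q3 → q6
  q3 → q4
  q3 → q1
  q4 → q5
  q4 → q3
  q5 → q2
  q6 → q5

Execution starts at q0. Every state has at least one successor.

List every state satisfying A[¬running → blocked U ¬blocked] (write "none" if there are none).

{q0, q2, q3, q4, q5, q6}

States satisfying ¬running → blocked: {q1, q2, q4, q5}.
States satisfying ¬blocked: {q0, q3, q5, q6}.
States satisfying A[¬running → blocked U ¬blocked]: {q0, q2, q3, q4, q5, q6}.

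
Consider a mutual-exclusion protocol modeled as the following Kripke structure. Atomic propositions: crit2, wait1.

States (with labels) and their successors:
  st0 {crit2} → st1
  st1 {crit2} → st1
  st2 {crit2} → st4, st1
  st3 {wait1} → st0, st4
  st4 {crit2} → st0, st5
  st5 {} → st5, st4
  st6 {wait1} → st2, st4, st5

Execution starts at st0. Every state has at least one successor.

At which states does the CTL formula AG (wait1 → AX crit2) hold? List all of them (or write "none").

States satisfying wait1 → AX crit2: {st0, st1, st2, st3, st4, st5}.
States satisfying AG (wait1 → AX crit2): {st0, st1, st2, st3, st4, st5}.

{st0, st1, st2, st3, st4, st5}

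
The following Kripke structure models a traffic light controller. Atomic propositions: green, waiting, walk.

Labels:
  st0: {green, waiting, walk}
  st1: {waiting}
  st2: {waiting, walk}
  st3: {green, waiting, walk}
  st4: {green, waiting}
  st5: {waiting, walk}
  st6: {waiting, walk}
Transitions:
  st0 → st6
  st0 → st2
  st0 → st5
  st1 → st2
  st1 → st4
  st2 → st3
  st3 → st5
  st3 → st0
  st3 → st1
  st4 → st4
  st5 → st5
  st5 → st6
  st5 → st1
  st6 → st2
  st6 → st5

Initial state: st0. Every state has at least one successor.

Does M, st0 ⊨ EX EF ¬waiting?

Does not hold

States satisfying EF ¬waiting: ∅.
States satisfying EX EF ¬waiting: ∅.
No suitable path/successor from st0 witnesses the formula.
st0 ∉ Sat(EX EF ¬waiting).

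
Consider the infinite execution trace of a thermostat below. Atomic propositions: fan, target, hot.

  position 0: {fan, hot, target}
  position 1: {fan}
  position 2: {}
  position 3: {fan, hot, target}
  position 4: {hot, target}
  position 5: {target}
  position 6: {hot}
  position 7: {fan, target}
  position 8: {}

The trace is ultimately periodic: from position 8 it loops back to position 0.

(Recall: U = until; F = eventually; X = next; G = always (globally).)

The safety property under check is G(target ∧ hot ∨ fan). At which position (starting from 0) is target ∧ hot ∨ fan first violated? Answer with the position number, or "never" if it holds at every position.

2

Check target ∧ hot ∨ fan at each position in order: 0 ✓, 1 ✓.
At position 2 the labels are {}, so target ∧ hot ∨ fan is false there. This is the first violation.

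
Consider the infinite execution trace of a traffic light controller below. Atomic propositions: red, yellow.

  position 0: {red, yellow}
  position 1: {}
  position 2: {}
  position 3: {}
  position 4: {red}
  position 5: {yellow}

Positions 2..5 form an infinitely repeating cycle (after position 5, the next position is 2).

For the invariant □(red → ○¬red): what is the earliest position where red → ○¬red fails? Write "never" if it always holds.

never

red → ○¬red holds at every position 0..5, and those are all the positions the trace ever visits, so the invariant □(red → ○¬red) is never violated.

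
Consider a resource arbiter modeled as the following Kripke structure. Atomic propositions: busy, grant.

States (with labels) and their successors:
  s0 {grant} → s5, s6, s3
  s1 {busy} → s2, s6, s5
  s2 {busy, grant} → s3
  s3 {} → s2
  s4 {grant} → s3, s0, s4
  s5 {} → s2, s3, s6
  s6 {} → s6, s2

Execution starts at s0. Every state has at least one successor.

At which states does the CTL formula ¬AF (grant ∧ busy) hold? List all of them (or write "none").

States satisfying grant ∧ busy: {s2}.
States satisfying AF (grant ∧ busy): {s2, s3}.
States satisfying ¬AF (grant ∧ busy): {s0, s1, s4, s5, s6}.

{s0, s1, s4, s5, s6}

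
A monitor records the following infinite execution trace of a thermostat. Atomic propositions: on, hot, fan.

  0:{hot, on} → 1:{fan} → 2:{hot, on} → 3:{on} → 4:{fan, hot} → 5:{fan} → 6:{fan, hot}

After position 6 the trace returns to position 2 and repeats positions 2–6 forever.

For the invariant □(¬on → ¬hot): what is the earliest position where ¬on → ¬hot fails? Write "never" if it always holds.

4

Check ¬on → ¬hot at each position in order: 0 ✓, 1 ✓, 2 ✓, 3 ✓.
At position 4 the labels are {fan, hot}, so ¬on → ¬hot is false there. This is the first violation.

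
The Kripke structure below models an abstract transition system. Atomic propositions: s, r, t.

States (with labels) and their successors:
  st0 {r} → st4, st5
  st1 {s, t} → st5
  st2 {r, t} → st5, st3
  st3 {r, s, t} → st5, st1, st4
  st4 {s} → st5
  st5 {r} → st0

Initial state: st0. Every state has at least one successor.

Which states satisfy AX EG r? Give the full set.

States satisfying EG r: {st0, st2, st3, st5}.
States satisfying AX EG r: {st1, st2, st4, st5}.

{st1, st2, st4, st5}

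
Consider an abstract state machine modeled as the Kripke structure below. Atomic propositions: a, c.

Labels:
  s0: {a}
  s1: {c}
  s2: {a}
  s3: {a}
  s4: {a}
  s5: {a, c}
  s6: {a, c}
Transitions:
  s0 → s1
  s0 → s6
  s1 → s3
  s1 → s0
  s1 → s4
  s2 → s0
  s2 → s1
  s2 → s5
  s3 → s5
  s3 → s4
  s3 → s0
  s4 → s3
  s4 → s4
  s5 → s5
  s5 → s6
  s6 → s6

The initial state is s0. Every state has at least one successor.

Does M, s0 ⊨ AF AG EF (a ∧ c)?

Satisfied

States satisfying AG EF (a ∧ c): {s0, s1, s2, s3, s4, s5, s6}.
States satisfying AF AG EF (a ∧ c): {s0, s1, s2, s3, s4, s5, s6}.
s0 ∈ Sat(AF AG EF (a ∧ c)).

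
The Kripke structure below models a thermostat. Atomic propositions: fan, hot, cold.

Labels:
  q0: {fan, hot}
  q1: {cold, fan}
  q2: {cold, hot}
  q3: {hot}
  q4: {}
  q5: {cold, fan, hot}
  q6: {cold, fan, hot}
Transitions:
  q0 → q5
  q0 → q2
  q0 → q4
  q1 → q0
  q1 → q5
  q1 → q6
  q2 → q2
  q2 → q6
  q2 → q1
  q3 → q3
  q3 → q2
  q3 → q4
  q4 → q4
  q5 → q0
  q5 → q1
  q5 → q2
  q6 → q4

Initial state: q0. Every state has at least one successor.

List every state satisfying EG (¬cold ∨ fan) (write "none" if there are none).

{q0, q1, q3, q4, q5, q6}

States satisfying ¬cold ∨ fan: {q0, q1, q3, q4, q5, q6}.
States satisfying EG (¬cold ∨ fan): {q0, q1, q3, q4, q5, q6}.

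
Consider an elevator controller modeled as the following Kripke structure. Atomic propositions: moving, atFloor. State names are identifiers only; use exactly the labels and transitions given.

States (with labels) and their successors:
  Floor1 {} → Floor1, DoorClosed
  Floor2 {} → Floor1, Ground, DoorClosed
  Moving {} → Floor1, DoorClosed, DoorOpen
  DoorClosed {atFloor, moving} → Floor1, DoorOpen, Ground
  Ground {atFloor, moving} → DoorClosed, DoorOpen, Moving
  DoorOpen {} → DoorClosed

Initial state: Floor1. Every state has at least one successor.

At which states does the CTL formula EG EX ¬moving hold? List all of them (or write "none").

{Floor1, Floor2, Moving, DoorClosed, Ground}

States satisfying EX ¬moving: {Floor1, Floor2, Moving, DoorClosed, Ground}.
States satisfying EG EX ¬moving: {Floor1, Floor2, Moving, DoorClosed, Ground}.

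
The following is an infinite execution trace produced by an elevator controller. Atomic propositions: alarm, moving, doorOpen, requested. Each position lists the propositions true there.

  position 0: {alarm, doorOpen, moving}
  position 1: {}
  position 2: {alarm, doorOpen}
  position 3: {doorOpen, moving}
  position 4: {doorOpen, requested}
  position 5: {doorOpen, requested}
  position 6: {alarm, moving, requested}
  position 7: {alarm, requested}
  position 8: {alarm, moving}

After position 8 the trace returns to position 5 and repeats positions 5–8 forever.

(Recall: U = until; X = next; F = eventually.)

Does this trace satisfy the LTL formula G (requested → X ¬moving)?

Violated

requested → X ¬moving must hold at every position from 0 onward. It fails at position 5, so G (requested → X ¬moving) is false.
Positions where requested holds: 4, 5, 6, 7.
Check X ¬moving at each: 4→ok, 5→fails, 6→ok, 7→fails.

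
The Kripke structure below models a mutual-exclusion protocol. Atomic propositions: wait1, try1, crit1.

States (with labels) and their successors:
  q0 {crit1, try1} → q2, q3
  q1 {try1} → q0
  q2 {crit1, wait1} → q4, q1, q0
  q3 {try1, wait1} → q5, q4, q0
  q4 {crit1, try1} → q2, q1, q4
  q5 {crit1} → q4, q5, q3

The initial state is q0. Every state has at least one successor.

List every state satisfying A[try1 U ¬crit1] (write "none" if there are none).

States satisfying try1: {q0, q1, q3, q4}.
States satisfying ¬crit1: {q1, q3}.
States satisfying A[try1 U ¬crit1]: {q1, q3}.

{q1, q3}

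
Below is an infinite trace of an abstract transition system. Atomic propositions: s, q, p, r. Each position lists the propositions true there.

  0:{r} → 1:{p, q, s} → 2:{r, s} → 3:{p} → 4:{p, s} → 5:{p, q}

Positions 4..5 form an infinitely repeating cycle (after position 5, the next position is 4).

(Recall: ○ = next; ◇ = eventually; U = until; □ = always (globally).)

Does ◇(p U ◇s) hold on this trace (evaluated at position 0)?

Yes

p U ◇s holds at position 0, which is reachable from 0, so ◇(p U ◇s) holds.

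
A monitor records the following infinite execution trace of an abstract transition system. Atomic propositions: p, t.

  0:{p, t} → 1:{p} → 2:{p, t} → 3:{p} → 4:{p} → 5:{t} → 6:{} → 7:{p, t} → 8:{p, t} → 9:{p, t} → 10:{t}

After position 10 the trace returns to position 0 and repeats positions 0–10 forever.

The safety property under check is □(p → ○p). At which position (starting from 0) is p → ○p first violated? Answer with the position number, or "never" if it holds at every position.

Check p → ○p at each position in order: 0 ✓, 1 ✓, 2 ✓, 3 ✓.
At position 4 the labels are {p} and the next position 5 has {t}, so p → ○p is false there. This is the first violation.

4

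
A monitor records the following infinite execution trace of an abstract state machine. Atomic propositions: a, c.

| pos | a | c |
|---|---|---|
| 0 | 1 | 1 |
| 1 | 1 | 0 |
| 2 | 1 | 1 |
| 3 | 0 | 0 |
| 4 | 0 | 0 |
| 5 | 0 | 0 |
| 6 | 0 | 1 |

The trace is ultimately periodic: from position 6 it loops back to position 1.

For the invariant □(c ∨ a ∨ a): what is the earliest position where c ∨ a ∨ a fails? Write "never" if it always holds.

Check c ∨ a ∨ a at each position in order: 0 ✓, 1 ✓, 2 ✓.
At position 3 the labels are {}, so c ∨ a ∨ a is false there. This is the first violation.

3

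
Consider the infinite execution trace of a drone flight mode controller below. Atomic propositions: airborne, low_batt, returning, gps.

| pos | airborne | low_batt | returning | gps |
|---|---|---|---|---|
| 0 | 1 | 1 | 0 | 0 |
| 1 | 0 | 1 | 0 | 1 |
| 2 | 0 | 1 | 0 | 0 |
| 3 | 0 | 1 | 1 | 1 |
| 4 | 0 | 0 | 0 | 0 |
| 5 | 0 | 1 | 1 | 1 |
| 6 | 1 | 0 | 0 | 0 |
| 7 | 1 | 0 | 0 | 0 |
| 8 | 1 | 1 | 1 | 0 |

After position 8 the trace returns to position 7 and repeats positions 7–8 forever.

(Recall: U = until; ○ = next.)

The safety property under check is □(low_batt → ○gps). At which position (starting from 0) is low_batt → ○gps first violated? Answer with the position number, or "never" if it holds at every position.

1

Check low_batt → ○gps at each position in order: 0 ✓.
At position 1 the labels are {gps, low_batt} and the next position 2 has {low_batt}, so low_batt → ○gps is false there. This is the first violation.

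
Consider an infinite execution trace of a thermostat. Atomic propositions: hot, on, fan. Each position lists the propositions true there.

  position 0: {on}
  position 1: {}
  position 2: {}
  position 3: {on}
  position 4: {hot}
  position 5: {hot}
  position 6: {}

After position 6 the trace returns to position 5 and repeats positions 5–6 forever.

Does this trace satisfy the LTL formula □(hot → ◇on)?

hot → ◇on must hold at every position from 0 onward. It fails at position 4, so □(hot → ◇on) is false.
Positions where hot holds: 4, 5.
Check ◇on at each: 4→fails, 5→fails.

Does not hold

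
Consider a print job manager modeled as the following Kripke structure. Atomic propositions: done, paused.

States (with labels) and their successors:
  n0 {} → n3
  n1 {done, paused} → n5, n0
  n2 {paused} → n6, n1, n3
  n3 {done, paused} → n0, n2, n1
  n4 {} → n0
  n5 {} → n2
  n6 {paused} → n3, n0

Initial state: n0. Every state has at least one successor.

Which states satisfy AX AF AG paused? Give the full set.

none

States satisfying AF AG paused: ∅.
States satisfying AX AF AG paused: ∅.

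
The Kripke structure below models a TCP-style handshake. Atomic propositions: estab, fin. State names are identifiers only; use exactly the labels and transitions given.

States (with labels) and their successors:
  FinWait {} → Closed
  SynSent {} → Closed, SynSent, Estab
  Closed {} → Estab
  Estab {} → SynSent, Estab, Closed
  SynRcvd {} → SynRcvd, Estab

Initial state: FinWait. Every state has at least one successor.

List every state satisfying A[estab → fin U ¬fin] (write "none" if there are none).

{FinWait, SynSent, Closed, Estab, SynRcvd}

States satisfying estab → fin: {FinWait, SynSent, Closed, Estab, SynRcvd}.
States satisfying ¬fin: {FinWait, SynSent, Closed, Estab, SynRcvd}.
States satisfying A[estab → fin U ¬fin]: {FinWait, SynSent, Closed, Estab, SynRcvd}.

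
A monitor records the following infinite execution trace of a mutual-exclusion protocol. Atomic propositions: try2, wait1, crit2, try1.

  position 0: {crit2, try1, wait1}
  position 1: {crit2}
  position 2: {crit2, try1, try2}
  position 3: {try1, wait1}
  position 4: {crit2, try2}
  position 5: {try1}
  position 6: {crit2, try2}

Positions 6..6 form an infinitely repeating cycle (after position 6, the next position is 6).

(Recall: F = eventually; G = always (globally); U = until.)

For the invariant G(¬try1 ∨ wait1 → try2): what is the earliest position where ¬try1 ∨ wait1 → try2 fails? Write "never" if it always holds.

0

At position 0 the labels are {crit2, try1, wait1}, so ¬try1 ∨ wait1 → try2 is false there. This is the first violation.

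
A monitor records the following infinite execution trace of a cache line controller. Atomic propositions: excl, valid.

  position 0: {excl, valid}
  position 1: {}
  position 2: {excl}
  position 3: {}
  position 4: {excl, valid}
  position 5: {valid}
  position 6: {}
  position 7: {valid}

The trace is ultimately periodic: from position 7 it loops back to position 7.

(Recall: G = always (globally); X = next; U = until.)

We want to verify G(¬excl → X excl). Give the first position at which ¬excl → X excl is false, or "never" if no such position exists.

5

Check ¬excl → X excl at each position in order: 0 ✓, 1 ✓, 2 ✓, 3 ✓, 4 ✓.
At position 5 the labels are {valid} and the next position 6 has {}, so ¬excl → X excl is false there. This is the first violation.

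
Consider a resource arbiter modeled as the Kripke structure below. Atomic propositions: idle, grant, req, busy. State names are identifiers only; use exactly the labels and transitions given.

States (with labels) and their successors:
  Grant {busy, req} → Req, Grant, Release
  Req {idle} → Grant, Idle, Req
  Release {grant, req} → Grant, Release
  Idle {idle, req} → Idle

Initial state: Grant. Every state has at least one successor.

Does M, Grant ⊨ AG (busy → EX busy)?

Satisfied

States satisfying busy → EX busy: {Grant, Req, Release, Idle}.
States satisfying AG (busy → EX busy): {Grant, Req, Release, Idle}.
Every state reachable from Grant satisfies busy → EX busy.
Grant ∈ Sat(AG (busy → EX busy)).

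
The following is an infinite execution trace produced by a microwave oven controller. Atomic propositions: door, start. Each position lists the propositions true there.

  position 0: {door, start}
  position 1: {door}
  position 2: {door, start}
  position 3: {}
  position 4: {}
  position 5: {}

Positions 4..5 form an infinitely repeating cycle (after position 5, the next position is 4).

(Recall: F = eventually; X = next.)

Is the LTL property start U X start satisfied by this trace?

Holds

Walking from position 0: X start first holds at position 1, and start holds at every earlier position along the way, so start U X start holds.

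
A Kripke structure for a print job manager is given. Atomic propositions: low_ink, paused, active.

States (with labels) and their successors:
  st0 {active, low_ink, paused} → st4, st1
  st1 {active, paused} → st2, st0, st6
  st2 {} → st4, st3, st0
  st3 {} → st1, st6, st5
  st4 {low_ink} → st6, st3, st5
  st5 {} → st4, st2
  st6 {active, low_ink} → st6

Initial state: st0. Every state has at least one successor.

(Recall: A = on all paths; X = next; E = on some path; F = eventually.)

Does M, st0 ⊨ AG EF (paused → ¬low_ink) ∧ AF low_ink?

States satisfying EF (paused → ¬low_ink): {st0, st1, st2, st3, st4, st5, st6}.
States satisfying AG EF (paused → ¬low_ink): {st0, st1, st2, st3, st4, st5, st6}.
States satisfying low_ink: {st0, st4, st6}.
States satisfying AF low_ink: {st0, st4, st6}.
States satisfying AG EF (paused → ¬low_ink) ∧ AF low_ink: {st0, st4, st6}.
st0 ∈ Sat(AG EF (paused → ¬low_ink) ∧ AF low_ink).

Yes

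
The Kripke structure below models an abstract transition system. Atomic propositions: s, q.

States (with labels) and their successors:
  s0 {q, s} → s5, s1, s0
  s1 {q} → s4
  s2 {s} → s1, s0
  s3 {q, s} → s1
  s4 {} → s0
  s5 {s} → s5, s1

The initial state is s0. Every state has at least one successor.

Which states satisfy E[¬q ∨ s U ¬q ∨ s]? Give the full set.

States satisfying ¬q ∨ s: {s0, s2, s3, s4, s5}.
States satisfying E[¬q ∨ s U ¬q ∨ s]: {s0, s2, s3, s4, s5}.

{s0, s2, s3, s4, s5}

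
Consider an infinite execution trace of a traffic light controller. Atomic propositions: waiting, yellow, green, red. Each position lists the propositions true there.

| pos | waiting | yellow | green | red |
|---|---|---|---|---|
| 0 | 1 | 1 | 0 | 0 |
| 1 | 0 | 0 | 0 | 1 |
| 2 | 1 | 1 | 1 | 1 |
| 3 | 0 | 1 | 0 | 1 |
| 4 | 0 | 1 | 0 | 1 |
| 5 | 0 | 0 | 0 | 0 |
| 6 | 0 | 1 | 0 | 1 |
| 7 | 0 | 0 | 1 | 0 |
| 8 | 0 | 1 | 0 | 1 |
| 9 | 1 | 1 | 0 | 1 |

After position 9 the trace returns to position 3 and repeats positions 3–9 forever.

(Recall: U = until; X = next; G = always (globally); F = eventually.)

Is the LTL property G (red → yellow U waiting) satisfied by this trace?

red → yellow U waiting must hold at every position from 0 onward. It fails at position 1, so G (red → yellow U waiting) is false.
Positions where red holds: 1, 2, 3, 4, 6, 8, 9.
Check yellow U waiting at each: 1→fails, 2→ok, 3→fails, 4→fails, 6→fails, 8→ok, 9→ok.

Violated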